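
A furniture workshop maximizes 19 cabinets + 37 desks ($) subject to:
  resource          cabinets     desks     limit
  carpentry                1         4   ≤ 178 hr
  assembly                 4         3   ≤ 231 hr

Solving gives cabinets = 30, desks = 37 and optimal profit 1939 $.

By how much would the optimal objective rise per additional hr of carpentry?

7

Both carpentry and assembly are binding at x*.
From A_Bᵀ y = c: 1·y_carpentry + 4·y_assembly = 19; 4·y_carpentry + 3·y_assembly = 37.
→ y_carpentry = 7 and y_assembly = 3.
Shadow price of carpentry = 7.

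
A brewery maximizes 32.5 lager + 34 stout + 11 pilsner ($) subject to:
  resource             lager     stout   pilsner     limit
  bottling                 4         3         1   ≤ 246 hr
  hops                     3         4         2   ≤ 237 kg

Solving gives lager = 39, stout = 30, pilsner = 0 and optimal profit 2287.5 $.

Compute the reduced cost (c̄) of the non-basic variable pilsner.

At the optimum: bottling uses 246 of 246 (binding); hops uses 237 of 237 (binding).
From A_Bᵀ y = c: 4·y_bottling + 3·y_hops = 32.5; 3·y_bottling + 4·y_hops = 34.
This yields shadow prices y_bottling = 4, y_hops = 5.5.
Reduced cost of pilsner: c₃ − yᵀa₃ = 11 − (4·1 + 5.5·2) = 11 − 15 = -4.

-4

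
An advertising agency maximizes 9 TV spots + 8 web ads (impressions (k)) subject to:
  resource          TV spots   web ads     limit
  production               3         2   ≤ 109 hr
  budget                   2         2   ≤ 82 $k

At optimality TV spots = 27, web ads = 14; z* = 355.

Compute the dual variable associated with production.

Both production and budget are binding at x*.
From A_Bᵀ y = c: 3·y_production + 2·y_budget = 9; 2·y_production + 2·y_budget = 8.
→ y_production = 1 and y_budget = 3.
Shadow price of production = 1.

1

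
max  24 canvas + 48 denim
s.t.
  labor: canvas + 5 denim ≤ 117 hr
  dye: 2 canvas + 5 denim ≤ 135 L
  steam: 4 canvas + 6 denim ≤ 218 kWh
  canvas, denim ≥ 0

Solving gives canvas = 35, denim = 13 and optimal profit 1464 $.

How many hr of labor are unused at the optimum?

labor used = 1·35 + 5·13 = 100; slack = 117 − 100 = 17.

17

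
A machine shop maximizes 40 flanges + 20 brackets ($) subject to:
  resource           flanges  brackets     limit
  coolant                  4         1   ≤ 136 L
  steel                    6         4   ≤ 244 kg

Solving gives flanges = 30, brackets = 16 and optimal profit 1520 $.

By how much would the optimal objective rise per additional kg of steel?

4

Both coolant and steel are binding at x*.
Dual feasibility on the basic columns requires 4·y_coolant + 6·y_steel = 40, 1·y_coolant + 4·y_steel = 20.
→ y_coolant = 4 and y_steel = 4.
Shadow price of steel = 4.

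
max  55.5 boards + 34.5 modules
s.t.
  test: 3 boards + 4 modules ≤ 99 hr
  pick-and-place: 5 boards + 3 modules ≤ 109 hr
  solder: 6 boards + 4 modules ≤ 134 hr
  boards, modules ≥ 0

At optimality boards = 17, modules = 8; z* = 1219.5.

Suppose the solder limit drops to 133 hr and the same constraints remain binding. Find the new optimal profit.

1216.5

Binding: pick-and-place and solder. Non-binding: test (16 unused).
Since test is not tight, its dual is 0.
Dual feasibility on the basic columns requires 5·y_pick-and-place + 6·y_solder = 55.5, 3·y_pick-and-place + 4·y_solder = 34.5.
Solving: y_pick-and-place = 7.5, y_solder = 3.
Δz = y_solder·Δb = 3 × (-1) = -3, so new z* = 1219.5 − 3 = 1216.5.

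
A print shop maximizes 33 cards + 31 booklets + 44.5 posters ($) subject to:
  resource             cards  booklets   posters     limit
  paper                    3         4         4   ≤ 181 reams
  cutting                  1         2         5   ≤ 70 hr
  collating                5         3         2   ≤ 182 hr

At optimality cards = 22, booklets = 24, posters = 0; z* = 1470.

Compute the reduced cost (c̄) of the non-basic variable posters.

Binding: cutting and collating. Non-binding: paper (19 unused).
Slack constraints have shadow price 0 (complementary slackness).
Dual feasibility on the basic columns requires 1·y_cutting + 5·y_collating = 33, 2·y_cutting + 3·y_collating = 31.
This yields shadow prices y_cutting = 8, y_collating = 5.
Reduced cost of posters: c₃ − yᵀa₃ = 44.5 − (8·5 + 5·2) = 44.5 − 50 = -5.5.

-5.5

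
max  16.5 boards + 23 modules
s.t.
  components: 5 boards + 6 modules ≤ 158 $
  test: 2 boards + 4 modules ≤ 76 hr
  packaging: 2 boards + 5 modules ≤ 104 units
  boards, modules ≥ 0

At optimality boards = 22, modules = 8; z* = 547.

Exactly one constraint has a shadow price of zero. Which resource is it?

packaging

components: 158/158 (binding)
test: 76/76 (binding)
packaging: 84/104 (slack 20)
By complementary slackness, a constraint with positive slack has shadow price 0 → packaging.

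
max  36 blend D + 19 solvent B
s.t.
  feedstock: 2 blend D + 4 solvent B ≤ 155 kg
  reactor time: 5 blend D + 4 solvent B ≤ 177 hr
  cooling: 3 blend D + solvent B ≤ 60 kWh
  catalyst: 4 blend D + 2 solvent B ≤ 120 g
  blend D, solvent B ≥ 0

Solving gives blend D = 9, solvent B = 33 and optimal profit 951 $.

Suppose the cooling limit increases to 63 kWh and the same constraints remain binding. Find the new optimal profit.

Check each constraint at x*: feedstock 150/155 (slack 5); reactor time 177/177 (tight); cooling 60/60 (tight); catalyst 102/120 (slack 18).
By complementary slackness, y = 0 for the non-binding constraints.
From A_Bᵀ y = c: 5·y_reactor time + 3·y_cooling = 36; 4·y_reactor time + 1·y_cooling = 19.
This yields shadow prices y_reactor time = 3, y_cooling = 7.
Δz = y_cooling·Δb = 7 × (3) = 21, so new z* = 951 + 21 = 972.

972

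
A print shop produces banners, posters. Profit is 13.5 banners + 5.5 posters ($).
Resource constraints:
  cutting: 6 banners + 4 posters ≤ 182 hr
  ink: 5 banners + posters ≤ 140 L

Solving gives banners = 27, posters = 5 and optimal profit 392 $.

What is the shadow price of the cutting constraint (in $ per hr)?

1

Check each constraint at x*: cutting 182/182 (tight); ink 140/140 (tight).
From A_Bᵀ y = c: 6·y_cutting + 5·y_ink = 13.5; 4·y_cutting + 1·y_ink = 5.5.
Solving: y_cutting = 1, y_ink = 1.5.
Shadow price of cutting = 1.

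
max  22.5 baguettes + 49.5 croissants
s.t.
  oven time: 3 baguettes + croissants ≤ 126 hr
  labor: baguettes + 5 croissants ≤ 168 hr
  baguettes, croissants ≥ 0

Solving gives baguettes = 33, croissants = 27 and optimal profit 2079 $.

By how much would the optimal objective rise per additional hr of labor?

9

Check each constraint at x*: oven time 126/126 (tight); labor 168/168 (tight).
From A_Bᵀ y = c: 3·y_oven time + 1·y_labor = 22.5; 1·y_oven time + 5·y_labor = 49.5.
Solving: y_oven time = 4.5, y_labor = 9.
Shadow price of labor = 9.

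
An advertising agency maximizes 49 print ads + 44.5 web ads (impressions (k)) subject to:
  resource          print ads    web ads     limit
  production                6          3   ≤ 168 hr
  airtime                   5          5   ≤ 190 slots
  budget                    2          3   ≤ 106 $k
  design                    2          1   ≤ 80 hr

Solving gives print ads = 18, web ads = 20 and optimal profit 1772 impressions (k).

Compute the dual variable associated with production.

At the optimum: production uses 168 of 168 (binding); airtime uses 190 of 190 (binding); budget uses 96 of 106 (slack = 10); design uses 56 of 80 (slack = 24).
By complementary slackness, y = 0 for the non-binding constraints.
Dual feasibility on the basic columns requires 6·y_production + 5·y_airtime = 49, 3·y_production + 5·y_airtime = 44.5.
This yields shadow prices y_production = 1.5, y_airtime = 8.
Shadow price of production = 1.5.

1.5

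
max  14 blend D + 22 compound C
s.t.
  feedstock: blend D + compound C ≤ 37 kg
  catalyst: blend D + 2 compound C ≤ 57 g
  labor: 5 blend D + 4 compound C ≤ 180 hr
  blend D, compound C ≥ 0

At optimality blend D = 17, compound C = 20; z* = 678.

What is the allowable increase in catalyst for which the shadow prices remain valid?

17

Binding constraints: feedstock, catalyst. The basis is B = [[1,1],[1,2]] with det 1.
Per unit increase in catalyst, x* moves by d = (-1, 1).
The basis stays optimal until blend D reaches 0; allowable increase = 17 g.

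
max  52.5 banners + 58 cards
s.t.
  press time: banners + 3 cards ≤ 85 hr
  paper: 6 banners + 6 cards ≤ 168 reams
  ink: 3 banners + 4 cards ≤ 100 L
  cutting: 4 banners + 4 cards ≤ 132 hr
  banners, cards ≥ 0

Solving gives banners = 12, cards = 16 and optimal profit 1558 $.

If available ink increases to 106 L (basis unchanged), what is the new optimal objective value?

Check each constraint at x*: press time 60/85 (slack 25); paper 168/168 (tight); ink 100/100 (tight); cutting 112/132 (slack 20).
Slack constraints have shadow price 0 (complementary slackness).
From A_Bᵀ y = c: 6·y_paper + 3·y_ink = 52.5; 6·y_paper + 4·y_ink = 58.
→ y_paper = 6 and y_ink = 5.5.
Δz = y_ink·Δb = 5.5 × (6) = 33, so new z* = 1558 + 33 = 1591.

1591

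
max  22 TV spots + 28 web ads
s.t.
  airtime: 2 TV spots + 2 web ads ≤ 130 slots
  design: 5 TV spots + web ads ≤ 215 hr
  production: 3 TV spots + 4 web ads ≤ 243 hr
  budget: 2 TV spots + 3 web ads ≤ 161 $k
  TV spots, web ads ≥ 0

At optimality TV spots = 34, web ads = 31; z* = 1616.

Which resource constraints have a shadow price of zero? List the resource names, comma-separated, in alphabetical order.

airtime: 130/130 (binding)
design: 201/215 (slack 14)
production: 226/243 (slack 17)
budget: 161/161 (binding)
By complementary slackness, a constraint with positive slack has shadow price 0 → design, production.

design, production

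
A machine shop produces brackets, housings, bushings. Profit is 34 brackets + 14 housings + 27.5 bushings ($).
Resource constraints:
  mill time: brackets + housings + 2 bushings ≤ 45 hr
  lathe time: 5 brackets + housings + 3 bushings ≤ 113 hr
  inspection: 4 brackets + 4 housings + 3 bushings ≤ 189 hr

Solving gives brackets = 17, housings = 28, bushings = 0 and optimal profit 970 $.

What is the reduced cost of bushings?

Binding: mill time and lathe time. Non-binding: inspection (9 unused).
Since inspection is not tight, its dual is 0.
Dual feasibility on the basic columns requires 1·y_mill time + 5·y_lathe time = 34, 1·y_mill time + 1·y_lathe time = 14.
Solving: y_mill time = 9, y_lathe time = 5.
Reduced cost of bushings: c₃ − yᵀa₃ = 27.5 − (9·2 + 5·3) = 27.5 − 33 = -5.5.

-5.5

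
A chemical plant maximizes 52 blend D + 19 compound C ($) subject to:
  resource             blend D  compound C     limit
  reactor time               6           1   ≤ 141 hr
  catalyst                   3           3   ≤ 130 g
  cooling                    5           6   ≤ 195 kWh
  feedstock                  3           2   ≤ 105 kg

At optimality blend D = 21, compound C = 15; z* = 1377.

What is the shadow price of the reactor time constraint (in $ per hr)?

7

Binding: reactor time and cooling. Non-binding: catalyst (22 unused), feedstock (12 unused).
Since catalyst, feedstock are not tight, their duals are 0.
From A_Bᵀ y = c: 6·y_reactor time + 5·y_cooling = 52; 1·y_reactor time + 6·y_cooling = 19.
This yields shadow prices y_reactor time = 7, y_cooling = 2.
Shadow price of reactor time = 7.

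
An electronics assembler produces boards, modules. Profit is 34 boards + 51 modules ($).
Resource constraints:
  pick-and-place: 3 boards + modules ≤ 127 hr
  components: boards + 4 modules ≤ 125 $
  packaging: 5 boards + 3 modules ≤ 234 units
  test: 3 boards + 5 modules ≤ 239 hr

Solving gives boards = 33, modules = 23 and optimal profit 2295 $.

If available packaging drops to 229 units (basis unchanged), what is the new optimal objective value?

2270

At the optimum: pick-and-place uses 122 of 127 (slack = 5); components uses 125 of 125 (binding); packaging uses 234 of 234 (binding); test uses 214 of 239 (slack = 25).
Since pick-and-place, test are not tight, their duals are 0.
The binding rows give the dual system: 1·y_components + 5·y_packaging = 34 and 4·y_components + 3·y_packaging = 51.
→ y_components = 9 and y_packaging = 5.
Δz = y_packaging·Δb = 5 × (-5) = -25, so new z* = 2295 − 25 = 2270.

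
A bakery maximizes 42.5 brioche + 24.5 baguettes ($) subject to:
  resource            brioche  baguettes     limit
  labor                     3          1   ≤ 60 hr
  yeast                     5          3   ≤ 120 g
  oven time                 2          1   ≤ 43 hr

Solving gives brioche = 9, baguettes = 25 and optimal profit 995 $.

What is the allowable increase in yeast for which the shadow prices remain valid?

Binding constraints: yeast, oven time. The basis is B = [[5,3],[2,1]] with det -1.
Per unit increase in yeast, x* moves by d = (-1, 2).
The basis stays optimal until brioche reaches 0; allowable increase = 9 g.

9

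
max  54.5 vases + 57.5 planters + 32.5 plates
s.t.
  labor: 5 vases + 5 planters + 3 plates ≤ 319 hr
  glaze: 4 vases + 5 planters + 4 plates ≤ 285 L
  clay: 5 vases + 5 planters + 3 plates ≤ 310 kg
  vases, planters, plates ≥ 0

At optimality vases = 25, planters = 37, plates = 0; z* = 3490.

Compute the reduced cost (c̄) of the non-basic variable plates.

At the optimum: labor uses 310 of 319 (slack = 9); glaze uses 285 of 285 (binding); clay uses 310 of 310 (binding).
Since labor is not tight, its dual is 0.
Dual feasibility on the basic columns requires 4·y_glaze + 5·y_clay = 54.5, 5·y_glaze + 5·y_clay = 57.5.
Solving: y_glaze = 3, y_clay = 8.5.
Reduced cost of plates: c₃ − yᵀa₃ = 32.5 − (3·4 + 8.5·3) = 32.5 − 37.5 = -5.

-5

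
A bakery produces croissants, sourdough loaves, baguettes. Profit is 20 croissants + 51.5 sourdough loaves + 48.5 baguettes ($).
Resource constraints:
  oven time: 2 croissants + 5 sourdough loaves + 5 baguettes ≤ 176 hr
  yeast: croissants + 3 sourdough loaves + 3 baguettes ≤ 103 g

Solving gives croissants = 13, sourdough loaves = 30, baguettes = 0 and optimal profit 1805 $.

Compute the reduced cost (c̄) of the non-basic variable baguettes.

At the optimum: oven time uses 176 of 176 (binding); yeast uses 103 of 103 (binding).
From A_Bᵀ y = c: 2·y_oven time + 1·y_yeast = 20; 5·y_oven time + 3·y_yeast = 51.5.
Solving: y_oven time = 8.5, y_yeast = 3.
Reduced cost of baguettes: c₃ − yᵀa₃ = 48.5 − (8.5·5 + 3·3) = 48.5 − 51.5 = -3.

-3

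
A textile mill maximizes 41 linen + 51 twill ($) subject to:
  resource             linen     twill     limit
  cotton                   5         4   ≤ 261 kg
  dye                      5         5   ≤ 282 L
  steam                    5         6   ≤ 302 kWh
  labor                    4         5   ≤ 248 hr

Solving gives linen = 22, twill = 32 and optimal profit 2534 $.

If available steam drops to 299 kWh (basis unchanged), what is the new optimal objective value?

2531

Binding: steam and labor. Non-binding: cotton (23 unused), dye (12 unused).
By complementary slackness, y = 0 for the non-binding constraints.
From A_Bᵀ y = c: 5·y_steam + 4·y_labor = 41; 6·y_steam + 5·y_labor = 51.
Solving: y_steam = 1, y_labor = 9.
Δz = y_steam·Δb = 1 × (-3) = -3, so new z* = 2534 − 3 = 2531.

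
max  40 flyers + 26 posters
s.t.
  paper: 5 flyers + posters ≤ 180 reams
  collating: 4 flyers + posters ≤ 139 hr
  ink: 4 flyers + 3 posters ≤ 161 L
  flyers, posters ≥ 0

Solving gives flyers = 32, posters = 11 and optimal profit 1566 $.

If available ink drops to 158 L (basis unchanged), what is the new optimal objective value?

1542

At the optimum: paper uses 171 of 180 (slack = 9); collating uses 139 of 139 (binding); ink uses 161 of 161 (binding).
Since paper is not tight, its dual is 0.
The binding rows give the dual system: 4·y_collating + 4·y_ink = 40 and 1·y_collating + 3·y_ink = 26.
→ y_collating = 2 and y_ink = 8.
Δz = y_ink·Δb = 8 × (-3) = -24, so new z* = 1566 − 24 = 1542.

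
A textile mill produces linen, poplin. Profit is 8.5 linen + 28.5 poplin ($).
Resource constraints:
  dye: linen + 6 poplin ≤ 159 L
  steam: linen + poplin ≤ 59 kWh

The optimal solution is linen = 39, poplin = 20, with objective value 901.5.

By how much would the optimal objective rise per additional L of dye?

At the optimum: dye uses 159 of 159 (binding); steam uses 59 of 59 (binding).
Dual feasibility on the basic columns requires 1·y_dye + 1·y_steam = 8.5, 6·y_dye + 1·y_steam = 28.5.
This yields shadow prices y_dye = 4, y_steam = 4.5.
Shadow price of dye = 4.

4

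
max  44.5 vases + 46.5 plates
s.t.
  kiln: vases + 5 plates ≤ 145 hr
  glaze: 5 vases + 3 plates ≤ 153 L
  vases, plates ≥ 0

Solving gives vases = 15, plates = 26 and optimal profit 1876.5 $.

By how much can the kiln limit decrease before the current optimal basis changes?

114.4

Binding constraints: kiln, glaze. The basis is B = [[1,5],[5,3]] with det -22.
Per unit decrease in kiln, x* moves by d = (0.1364, -0.2273).
The basis stays optimal until plates reaches 0; allowable decrease = 114.4 hr.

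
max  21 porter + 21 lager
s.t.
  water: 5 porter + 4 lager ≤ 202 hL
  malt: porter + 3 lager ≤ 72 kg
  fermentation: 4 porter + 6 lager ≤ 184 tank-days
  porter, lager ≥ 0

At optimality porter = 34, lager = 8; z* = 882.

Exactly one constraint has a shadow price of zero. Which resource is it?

water: 202/202 (binding)
malt: 58/72 (slack 14)
fermentation: 184/184 (binding)
By complementary slackness, a constraint with positive slack has shadow price 0 → malt.

malt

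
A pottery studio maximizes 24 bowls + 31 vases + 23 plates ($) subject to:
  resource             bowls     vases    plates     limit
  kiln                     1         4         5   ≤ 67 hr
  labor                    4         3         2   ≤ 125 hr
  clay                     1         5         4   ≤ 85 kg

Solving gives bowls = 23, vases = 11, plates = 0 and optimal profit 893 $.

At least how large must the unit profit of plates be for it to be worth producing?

30

Binding: kiln and labor. Non-binding: clay (7 unused).
Slack constraints have shadow price 0 (complementary slackness).
From A_Bᵀ y = c: 1·y_kiln + 4·y_labor = 24; 4·y_kiln + 3·y_labor = 31.
This yields shadow prices y_kiln = 4, y_labor = 5.
plates enters the basis when its profit ≥ yᵀa₃ = 4·5 + 5·2 = 30.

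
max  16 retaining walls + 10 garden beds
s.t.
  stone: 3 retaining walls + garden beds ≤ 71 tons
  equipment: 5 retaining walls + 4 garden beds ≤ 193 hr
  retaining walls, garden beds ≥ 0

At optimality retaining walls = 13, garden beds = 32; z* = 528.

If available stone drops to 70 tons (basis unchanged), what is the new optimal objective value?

526

At the optimum: stone uses 71 of 71 (binding); equipment uses 193 of 193 (binding).
Dual feasibility on the basic columns requires 3·y_stone + 5·y_equipment = 16, 1·y_stone + 4·y_equipment = 10.
→ y_stone = 2 and y_equipment = 2.
Δz = y_stone·Δb = 2 × (-1) = -2, so new z* = 528 − 2 = 526.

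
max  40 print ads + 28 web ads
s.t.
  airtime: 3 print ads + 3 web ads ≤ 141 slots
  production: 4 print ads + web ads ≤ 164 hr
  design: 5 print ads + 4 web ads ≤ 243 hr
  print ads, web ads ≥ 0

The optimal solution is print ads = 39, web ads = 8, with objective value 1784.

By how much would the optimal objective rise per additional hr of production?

4

Check each constraint at x*: airtime 141/141 (tight); production 164/164 (tight); design 227/243 (slack 16).
By complementary slackness, y = 0 for the non-binding constraint.
Dual feasibility on the basic columns requires 3·y_airtime + 4·y_production = 40, 3·y_airtime + 1·y_production = 28.
This yields shadow prices y_airtime = 8, y_production = 4.
Shadow price of production = 4.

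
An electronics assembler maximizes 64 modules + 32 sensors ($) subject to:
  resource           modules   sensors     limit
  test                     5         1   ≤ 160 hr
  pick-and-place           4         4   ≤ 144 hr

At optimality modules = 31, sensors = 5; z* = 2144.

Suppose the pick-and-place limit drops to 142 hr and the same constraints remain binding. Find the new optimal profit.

2132

At the optimum: test uses 160 of 160 (binding); pick-and-place uses 144 of 144 (binding).
Dual feasibility on the basic columns requires 5·y_test + 4·y_pick-and-place = 64, 1·y_test + 4·y_pick-and-place = 32.
This yields shadow prices y_test = 8, y_pick-and-place = 6.
Δz = y_pick-and-place·Δb = 6 × (-2) = -12, so new z* = 2144 − 12 = 2132.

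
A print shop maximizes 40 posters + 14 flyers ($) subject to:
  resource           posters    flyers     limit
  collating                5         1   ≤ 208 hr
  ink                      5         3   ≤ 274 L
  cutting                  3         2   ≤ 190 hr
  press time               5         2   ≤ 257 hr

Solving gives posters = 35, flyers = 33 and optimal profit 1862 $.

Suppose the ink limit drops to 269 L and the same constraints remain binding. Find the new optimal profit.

Check each constraint at x*: collating 208/208 (tight); ink 274/274 (tight); cutting 171/190 (slack 19); press time 241/257 (slack 16).
Since cutting, press time are not tight, their duals are 0.
Dual feasibility on the basic columns requires 5·y_collating + 5·y_ink = 40, 1·y_collating + 3·y_ink = 14.
Solving: y_collating = 5, y_ink = 3.
Δz = y_ink·Δb = 3 × (-5) = -15, so new z* = 1862 − 15 = 1847.

1847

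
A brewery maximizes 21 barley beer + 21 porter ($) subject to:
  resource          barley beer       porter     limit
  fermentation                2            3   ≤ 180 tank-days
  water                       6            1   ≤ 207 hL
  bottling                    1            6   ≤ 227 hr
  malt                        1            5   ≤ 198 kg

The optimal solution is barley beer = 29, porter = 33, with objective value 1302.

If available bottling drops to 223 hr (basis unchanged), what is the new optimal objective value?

1290

At the optimum: fermentation uses 157 of 180 (slack = 23); water uses 207 of 207 (binding); bottling uses 227 of 227 (binding); malt uses 194 of 198 (slack = 4).
Slack constraints have shadow price 0 (complementary slackness).
Dual feasibility on the basic columns requires 6·y_water + 1·y_bottling = 21, 1·y_water + 6·y_bottling = 21.
→ y_water = 3 and y_bottling = 3.
Δz = y_bottling·Δb = 3 × (-4) = -12, so new z* = 1302 − 12 = 1290.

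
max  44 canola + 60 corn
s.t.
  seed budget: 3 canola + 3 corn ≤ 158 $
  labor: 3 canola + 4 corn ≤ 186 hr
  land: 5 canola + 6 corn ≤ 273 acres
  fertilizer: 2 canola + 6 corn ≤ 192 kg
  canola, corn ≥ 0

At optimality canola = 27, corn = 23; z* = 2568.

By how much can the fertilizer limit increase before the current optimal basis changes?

Binding constraints: land, fertilizer. The basis is B = [[5,6],[2,6]] with det 18.
Per unit increase in fertilizer, x* moves by d = (-0.3333, 0.2778).
The basis stays optimal until canola reaches 0; allowable increase = 81 kg.

81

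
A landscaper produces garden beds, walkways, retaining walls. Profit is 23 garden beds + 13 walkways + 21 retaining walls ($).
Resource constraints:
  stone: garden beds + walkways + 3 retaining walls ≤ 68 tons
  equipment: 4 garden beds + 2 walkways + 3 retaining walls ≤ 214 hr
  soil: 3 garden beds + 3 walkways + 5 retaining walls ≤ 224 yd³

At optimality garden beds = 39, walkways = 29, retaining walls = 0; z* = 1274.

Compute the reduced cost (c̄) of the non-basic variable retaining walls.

-3

Check each constraint at x*: stone 68/68 (tight); equipment 214/214 (tight); soil 204/224 (slack 20).
By complementary slackness, y = 0 for the non-binding constraint.
From A_Bᵀ y = c: 1·y_stone + 4·y_equipment = 23; 1·y_stone + 2·y_equipment = 13.
Solving: y_stone = 3, y_equipment = 5.
Reduced cost of retaining walls: c₃ − yᵀa₃ = 21 − (3·3 + 5·3) = 21 − 24 = -3.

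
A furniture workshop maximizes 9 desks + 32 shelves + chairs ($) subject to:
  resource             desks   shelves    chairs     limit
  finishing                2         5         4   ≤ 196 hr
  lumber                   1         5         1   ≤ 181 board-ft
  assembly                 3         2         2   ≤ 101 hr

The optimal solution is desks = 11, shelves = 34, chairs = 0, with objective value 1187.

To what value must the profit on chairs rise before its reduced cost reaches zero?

8

Check each constraint at x*: finishing 192/196 (slack 4); lumber 181/181 (tight); assembly 101/101 (tight).
By complementary slackness, y = 0 for the non-binding constraint.
The binding rows give the dual system: 1·y_lumber + 3·y_assembly = 9 and 5·y_lumber + 2·y_assembly = 32.
Solving: y_lumber = 6, y_assembly = 1.
chairs enters the basis when its profit ≥ yᵀa₃ = 6·1 + 1·2 = 8.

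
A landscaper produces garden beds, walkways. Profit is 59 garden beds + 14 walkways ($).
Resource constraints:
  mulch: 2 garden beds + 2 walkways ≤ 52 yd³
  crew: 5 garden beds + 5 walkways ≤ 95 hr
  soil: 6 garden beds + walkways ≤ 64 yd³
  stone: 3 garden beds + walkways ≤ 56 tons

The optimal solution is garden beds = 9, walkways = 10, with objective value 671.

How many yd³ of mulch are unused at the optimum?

mulch used = 2·9 + 2·10 = 38; slack = 52 − 38 = 14.

14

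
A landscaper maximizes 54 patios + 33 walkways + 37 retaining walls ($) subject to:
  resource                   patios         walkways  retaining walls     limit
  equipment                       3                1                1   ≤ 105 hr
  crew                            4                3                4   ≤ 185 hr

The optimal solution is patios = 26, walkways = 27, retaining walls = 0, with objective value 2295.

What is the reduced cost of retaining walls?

-5

At the optimum: equipment uses 105 of 105 (binding); crew uses 185 of 185 (binding).
The binding rows give the dual system: 3·y_equipment + 4·y_crew = 54 and 1·y_equipment + 3·y_crew = 33.
This yields shadow prices y_equipment = 6, y_crew = 9.
Reduced cost of retaining walls: c₃ − yᵀa₃ = 37 − (6·1 + 9·4) = 37 − 42 = -5.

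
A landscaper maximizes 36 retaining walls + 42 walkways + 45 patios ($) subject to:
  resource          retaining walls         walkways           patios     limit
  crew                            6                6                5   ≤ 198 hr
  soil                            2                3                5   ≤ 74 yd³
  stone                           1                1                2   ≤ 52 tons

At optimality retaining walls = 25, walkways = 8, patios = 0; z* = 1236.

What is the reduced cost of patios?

-5

At the optimum: crew uses 198 of 198 (binding); soil uses 74 of 74 (binding); stone uses 33 of 52 (slack = 19).
By complementary slackness, y = 0 for the non-binding constraint.
Dual feasibility on the basic columns requires 6·y_crew + 2·y_soil = 36, 6·y_crew + 3·y_soil = 42.
Solving: y_crew = 4, y_soil = 6.
Reduced cost of patios: c₃ − yᵀa₃ = 45 − (4·5 + 6·5) = 45 − 50 = -5.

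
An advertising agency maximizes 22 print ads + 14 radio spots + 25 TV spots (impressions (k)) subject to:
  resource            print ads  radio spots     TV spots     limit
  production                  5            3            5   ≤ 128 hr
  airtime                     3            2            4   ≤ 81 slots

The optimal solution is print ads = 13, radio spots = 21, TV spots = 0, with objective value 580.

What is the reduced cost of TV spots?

At the optimum: production uses 128 of 128 (binding); airtime uses 81 of 81 (binding).
The binding rows give the dual system: 5·y_production + 3·y_airtime = 22 and 3·y_production + 2·y_airtime = 14.
→ y_production = 2 and y_airtime = 4.
Reduced cost of TV spots: c₃ − yᵀa₃ = 25 − (2·5 + 4·4) = 25 − 26 = -1.

-1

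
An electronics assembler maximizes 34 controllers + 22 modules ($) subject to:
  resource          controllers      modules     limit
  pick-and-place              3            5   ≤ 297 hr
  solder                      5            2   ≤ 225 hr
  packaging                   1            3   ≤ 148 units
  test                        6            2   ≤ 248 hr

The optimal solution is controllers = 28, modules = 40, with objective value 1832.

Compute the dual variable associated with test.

Binding: packaging and test. Non-binding: pick-and-place (13 unused), solder (5 unused).
By complementary slackness, y = 0 for the non-binding constraints.
From A_Bᵀ y = c: 1·y_packaging + 6·y_test = 34; 3·y_packaging + 2·y_test = 22.
→ y_packaging = 4 and y_test = 5.
Shadow price of test = 5.

5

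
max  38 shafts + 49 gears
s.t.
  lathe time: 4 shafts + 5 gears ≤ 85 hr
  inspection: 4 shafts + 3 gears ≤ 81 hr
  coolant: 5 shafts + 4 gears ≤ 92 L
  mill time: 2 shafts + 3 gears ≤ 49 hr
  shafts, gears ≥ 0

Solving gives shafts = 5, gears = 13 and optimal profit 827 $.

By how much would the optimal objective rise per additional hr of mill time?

3

Check each constraint at x*: lathe time 85/85 (tight); inspection 59/81 (slack 22); coolant 77/92 (slack 15); mill time 49/49 (tight).
Slack constraints have shadow price 0 (complementary slackness).
From A_Bᵀ y = c: 4·y_lathe time + 2·y_mill time = 38; 5·y_lathe time + 3·y_mill time = 49.
→ y_lathe time = 8 and y_mill time = 3.
Shadow price of mill time = 3.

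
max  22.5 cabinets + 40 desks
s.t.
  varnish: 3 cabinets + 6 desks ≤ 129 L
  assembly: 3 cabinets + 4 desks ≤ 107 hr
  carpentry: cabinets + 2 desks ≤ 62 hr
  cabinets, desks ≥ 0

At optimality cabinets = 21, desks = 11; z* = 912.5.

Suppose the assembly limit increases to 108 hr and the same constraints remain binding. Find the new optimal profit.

Check each constraint at x*: varnish 129/129 (tight); assembly 107/107 (tight); carpentry 43/62 (slack 19).
Slack constraints have shadow price 0 (complementary slackness).
Dual feasibility on the basic columns requires 3·y_varnish + 3·y_assembly = 22.5, 6·y_varnish + 4·y_assembly = 40.
→ y_varnish = 5 and y_assembly = 2.5.
Δz = y_assembly·Δb = 2.5 × (1) = 2.5, so new z* = 912.5 + 2.5 = 915.

915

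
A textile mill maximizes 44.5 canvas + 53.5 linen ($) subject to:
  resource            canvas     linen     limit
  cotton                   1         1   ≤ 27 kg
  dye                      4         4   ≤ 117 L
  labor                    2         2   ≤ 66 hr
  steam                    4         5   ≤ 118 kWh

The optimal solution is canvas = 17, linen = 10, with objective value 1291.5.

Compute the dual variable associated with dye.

0

Check each constraint at x*: cotton 27/27 (tight); dye 108/117 (slack 9); labor 54/66 (slack 12); steam 118/118 (tight).
Slack constraints have shadow price 0 (complementary slackness).
The binding rows give the dual system: 1·y_cotton + 4·y_steam = 44.5 and 1·y_cotton + 5·y_steam = 53.5.
Solving: y_cotton = 8.5, y_steam = 9.
Shadow price of dye = 0.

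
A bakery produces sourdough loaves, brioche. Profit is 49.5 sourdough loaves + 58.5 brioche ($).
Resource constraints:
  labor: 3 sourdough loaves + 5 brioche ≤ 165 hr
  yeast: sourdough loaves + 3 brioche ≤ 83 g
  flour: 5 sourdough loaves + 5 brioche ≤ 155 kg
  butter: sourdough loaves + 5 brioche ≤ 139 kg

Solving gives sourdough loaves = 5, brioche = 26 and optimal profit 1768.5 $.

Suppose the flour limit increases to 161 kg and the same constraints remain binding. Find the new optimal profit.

Binding: yeast and flour. Non-binding: labor (20 unused), butter (4 unused).
By complementary slackness, y = 0 for the non-binding constraints.
The binding rows give the dual system: 1·y_yeast + 5·y_flour = 49.5 and 3·y_yeast + 5·y_flour = 58.5.
→ y_yeast = 4.5 and y_flour = 9.
Δz = y_flour·Δb = 9 × (6) = 54, so new z* = 1768.5 + 54 = 1822.5.

1822.5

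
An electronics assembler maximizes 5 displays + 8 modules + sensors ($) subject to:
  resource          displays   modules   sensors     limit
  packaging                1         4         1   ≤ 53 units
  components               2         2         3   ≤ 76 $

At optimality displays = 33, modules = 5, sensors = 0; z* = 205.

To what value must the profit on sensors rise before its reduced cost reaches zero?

7

At the optimum: packaging uses 53 of 53 (binding); components uses 76 of 76 (binding).
From A_Bᵀ y = c: 1·y_packaging + 2·y_components = 5; 4·y_packaging + 2·y_components = 8.
This yields shadow prices y_packaging = 1, y_components = 2.
sensors enters the basis when its profit ≥ yᵀa₃ = 1·1 + 2·3 = 7.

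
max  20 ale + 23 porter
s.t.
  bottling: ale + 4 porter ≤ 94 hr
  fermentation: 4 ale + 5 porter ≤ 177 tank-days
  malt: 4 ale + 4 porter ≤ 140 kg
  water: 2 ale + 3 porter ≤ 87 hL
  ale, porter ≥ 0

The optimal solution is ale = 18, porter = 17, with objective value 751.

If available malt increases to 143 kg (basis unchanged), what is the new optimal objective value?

Check each constraint at x*: bottling 86/94 (slack 8); fermentation 157/177 (slack 20); malt 140/140 (tight); water 87/87 (tight).
By complementary slackness, y = 0 for the non-binding constraints.
The binding rows give the dual system: 4·y_malt + 2·y_water = 20 and 4·y_malt + 3·y_water = 23.
Solving: y_malt = 3.5, y_water = 3.
Δz = y_malt·Δb = 3.5 × (3) = 10.5, so new z* = 751 + 10.5 = 761.5.

761.5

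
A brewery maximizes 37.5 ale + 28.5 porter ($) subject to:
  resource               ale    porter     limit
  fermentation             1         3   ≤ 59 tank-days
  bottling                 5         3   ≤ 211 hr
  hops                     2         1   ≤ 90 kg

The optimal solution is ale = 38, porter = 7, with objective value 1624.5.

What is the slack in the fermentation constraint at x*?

0

fermentation used = 1·38 + 3·7 = 59; slack = 59 − 59 = 0.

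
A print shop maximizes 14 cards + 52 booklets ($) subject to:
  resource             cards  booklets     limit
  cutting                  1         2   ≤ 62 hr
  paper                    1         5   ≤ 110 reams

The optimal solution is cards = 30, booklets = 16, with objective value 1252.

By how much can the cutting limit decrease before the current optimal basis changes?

18

Binding constraints: cutting, paper. The basis is B = [[1,2],[1,5]] with det 3.
Per unit decrease in cutting, x* moves by d = (-1.6667, 0.3333).
The basis stays optimal until cards reaches 0; allowable decrease = 18 hr.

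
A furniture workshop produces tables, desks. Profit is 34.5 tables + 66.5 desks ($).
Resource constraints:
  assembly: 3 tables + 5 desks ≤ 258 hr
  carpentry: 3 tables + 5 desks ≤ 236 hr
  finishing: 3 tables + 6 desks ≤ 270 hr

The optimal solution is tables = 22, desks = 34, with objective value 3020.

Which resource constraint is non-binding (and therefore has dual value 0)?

assembly

assembly: 236/258 (slack 22)
carpentry: 236/236 (binding)
finishing: 270/270 (binding)
By complementary slackness, a constraint with positive slack has shadow price 0 → assembly.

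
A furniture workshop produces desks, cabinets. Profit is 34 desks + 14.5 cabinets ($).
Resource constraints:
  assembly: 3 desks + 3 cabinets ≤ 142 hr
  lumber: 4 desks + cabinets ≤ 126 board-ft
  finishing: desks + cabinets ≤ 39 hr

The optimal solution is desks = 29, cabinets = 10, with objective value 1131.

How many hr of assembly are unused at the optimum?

assembly used = 3·29 + 3·10 = 117; slack = 142 − 117 = 25.

25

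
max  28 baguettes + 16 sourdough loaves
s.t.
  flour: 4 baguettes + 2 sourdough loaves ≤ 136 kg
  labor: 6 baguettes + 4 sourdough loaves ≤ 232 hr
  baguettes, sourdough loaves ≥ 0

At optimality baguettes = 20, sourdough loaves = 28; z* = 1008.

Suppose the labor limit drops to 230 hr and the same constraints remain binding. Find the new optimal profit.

At the optimum: flour uses 136 of 136 (binding); labor uses 232 of 232 (binding).
The binding rows give the dual system: 4·y_flour + 6·y_labor = 28 and 2·y_flour + 4·y_labor = 16.
Solving: y_flour = 4, y_labor = 2.
Δz = y_labor·Δb = 2 × (-2) = -4, so new z* = 1008 − 4 = 1004.

1004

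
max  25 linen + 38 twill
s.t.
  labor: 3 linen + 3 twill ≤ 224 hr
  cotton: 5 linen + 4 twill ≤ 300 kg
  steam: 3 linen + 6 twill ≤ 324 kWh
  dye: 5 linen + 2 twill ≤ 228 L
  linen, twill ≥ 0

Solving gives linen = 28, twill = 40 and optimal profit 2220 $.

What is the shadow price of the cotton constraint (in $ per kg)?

Check each constraint at x*: labor 204/224 (slack 20); cotton 300/300 (tight); steam 324/324 (tight); dye 220/228 (slack 8).
Slack constraints have shadow price 0 (complementary slackness).
From A_Bᵀ y = c: 5·y_cotton + 3·y_steam = 25; 4·y_cotton + 6·y_steam = 38.
This yields shadow prices y_cotton = 2, y_steam = 5.
Shadow price of cotton = 2.

2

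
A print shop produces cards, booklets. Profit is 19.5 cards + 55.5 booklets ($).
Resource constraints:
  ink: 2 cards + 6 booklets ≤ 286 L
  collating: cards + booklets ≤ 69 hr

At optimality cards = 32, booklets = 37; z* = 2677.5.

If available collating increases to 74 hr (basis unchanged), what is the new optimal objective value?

2685

Check each constraint at x*: ink 286/286 (tight); collating 69/69 (tight).
From A_Bᵀ y = c: 2·y_ink + 1·y_collating = 19.5; 6·y_ink + 1·y_collating = 55.5.
→ y_ink = 9 and y_collating = 1.5.
Δz = y_collating·Δb = 1.5 × (5) = 7.5, so new z* = 2677.5 + 7.5 = 2685.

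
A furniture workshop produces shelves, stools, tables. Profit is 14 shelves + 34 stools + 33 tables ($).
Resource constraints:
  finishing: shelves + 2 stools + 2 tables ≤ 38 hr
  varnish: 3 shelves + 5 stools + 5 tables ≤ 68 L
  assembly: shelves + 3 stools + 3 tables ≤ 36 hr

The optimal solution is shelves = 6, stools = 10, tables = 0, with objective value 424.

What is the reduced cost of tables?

Binding: varnish and assembly. Non-binding: finishing (12 unused).
By complementary slackness, y = 0 for the non-binding constraint.
From A_Bᵀ y = c: 3·y_varnish + 1·y_assembly = 14; 5·y_varnish + 3·y_assembly = 34.
→ y_varnish = 2 and y_assembly = 8.
Reduced cost of tables: c₃ − yᵀa₃ = 33 − (2·5 + 8·3) = 33 − 34 = -1.

-1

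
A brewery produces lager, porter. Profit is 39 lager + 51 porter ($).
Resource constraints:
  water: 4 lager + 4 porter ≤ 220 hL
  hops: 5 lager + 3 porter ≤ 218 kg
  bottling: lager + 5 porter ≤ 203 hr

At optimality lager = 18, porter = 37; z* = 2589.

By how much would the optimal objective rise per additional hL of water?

Binding: water and bottling. Non-binding: hops (17 unused).
Since hops is not tight, its dual is 0.
Dual feasibility on the basic columns requires 4·y_water + 1·y_bottling = 39, 4·y_water + 5·y_bottling = 51.
Solving: y_water = 9, y_bottling = 3.
Shadow price of water = 9.

9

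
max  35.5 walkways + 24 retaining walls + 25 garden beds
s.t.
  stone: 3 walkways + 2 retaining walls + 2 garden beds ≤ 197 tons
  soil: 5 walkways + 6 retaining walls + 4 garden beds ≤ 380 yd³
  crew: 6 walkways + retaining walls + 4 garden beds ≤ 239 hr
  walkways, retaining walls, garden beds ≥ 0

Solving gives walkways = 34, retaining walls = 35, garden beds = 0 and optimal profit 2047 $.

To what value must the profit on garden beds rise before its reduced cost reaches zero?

26

Check each constraint at x*: stone 172/197 (slack 25); soil 380/380 (tight); crew 239/239 (tight).
By complementary slackness, y = 0 for the non-binding constraint.
Dual feasibility on the basic columns requires 5·y_soil + 6·y_crew = 35.5, 6·y_soil + 1·y_crew = 24.
→ y_soil = 3.5 and y_crew = 3.
garden beds enters the basis when its profit ≥ yᵀa₃ = 3.5·4 + 3·4 = 26.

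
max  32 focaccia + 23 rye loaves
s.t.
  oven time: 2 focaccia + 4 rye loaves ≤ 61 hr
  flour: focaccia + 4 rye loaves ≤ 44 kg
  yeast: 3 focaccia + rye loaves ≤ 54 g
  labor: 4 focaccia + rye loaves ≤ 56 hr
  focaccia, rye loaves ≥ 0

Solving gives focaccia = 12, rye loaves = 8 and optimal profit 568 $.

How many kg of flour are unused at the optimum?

flour used = 1·12 + 4·8 = 44; slack = 44 − 44 = 0.

0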